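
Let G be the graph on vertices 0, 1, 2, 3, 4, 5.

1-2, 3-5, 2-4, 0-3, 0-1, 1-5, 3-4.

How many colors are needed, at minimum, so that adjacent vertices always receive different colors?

The cycle 5-1-2-4-3-5 has odd length 5, so it cannot be 2-colored; at least 3 colors are needed.
3 colors suffice: color a → {1, 3}; color b → {0, 2, 5}; color c → {4}. No two adjacent vertices share a color.

3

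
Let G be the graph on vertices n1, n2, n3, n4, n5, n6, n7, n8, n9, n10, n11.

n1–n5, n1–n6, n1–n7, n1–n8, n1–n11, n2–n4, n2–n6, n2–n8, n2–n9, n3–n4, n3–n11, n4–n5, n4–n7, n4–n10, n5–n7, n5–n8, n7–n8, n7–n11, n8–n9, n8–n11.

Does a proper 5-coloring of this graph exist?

Yes

The chromatic number is 4. n1, n5, n7, n8 form a clique, so at least 4 colors are needed.
4 colors suffice: color 1 → {n4, n6, n8}; color 2 → {n1, n2, n3, n10}; color 3 → {n7, n9}; color 4 → {n5, n11}.
Since 5 ≥ 4, a proper 5-coloring certainly exists.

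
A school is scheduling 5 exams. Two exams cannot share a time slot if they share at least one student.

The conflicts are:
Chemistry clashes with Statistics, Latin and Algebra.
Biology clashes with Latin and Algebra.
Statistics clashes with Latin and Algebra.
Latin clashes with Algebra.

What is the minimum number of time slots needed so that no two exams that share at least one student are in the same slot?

4

Chemistry, Statistics, Latin, Algebra pairwise conflict, so at least 4 time slots are needed.
4 time slots suffice: Chemistry=4, Biology=3, Statistics=3, Latin=1, Algebra=2. No two conflicting exams share a time slot.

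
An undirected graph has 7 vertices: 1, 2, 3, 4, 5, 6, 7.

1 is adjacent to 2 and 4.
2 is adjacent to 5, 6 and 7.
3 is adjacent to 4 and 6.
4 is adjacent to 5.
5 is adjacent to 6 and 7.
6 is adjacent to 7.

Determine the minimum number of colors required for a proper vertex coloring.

2, 5, 6, 7 are mutually adjacent (a clique of size 4), so at least 4 colors are needed.
A valid assignment using 4 colors: 1=b, 2=a, 3=c, 4=a, 5=c, 6=b, 7=d. Every edge joins two different colors.

4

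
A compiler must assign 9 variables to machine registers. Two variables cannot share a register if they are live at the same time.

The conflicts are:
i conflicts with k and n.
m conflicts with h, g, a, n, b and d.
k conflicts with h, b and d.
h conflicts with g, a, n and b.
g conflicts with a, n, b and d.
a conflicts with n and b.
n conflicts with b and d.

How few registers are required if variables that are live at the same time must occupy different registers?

m, h, g, a, n, b pairwise conflict, so at least 6 registers are needed.
6 registers suffice: register 1 → {k, n}; register 2 → {i, h, d}; register 3 → {g}; register 4 → {b}; register 5 → {m}; register 6 → {a}. No two conflicting variables share a register.

6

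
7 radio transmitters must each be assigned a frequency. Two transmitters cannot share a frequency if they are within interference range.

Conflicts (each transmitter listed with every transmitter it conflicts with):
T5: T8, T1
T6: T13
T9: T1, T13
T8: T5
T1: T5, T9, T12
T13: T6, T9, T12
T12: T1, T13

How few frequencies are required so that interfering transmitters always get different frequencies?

T13 and T12 conflict, so at least 2 frequencies are needed.
2 frequencies suffice: frequency 1 → {T8, T1, T13}; frequency 2 → {T5, T6, T9, T12}. Every pair that conflicts lands in different frequencies.

2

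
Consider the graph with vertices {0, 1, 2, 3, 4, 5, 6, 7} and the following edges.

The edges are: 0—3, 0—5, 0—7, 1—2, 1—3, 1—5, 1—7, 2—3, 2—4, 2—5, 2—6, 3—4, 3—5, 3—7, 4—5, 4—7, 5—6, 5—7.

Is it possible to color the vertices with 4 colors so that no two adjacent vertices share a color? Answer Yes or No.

The chromatic number is 4. 2, 3, 4, 5 are mutually adjacent (a clique of size 4), so at least 4 colors are needed.
A valid assignment using 4 colors: 0=yellow, 1=yellow, 2=green, 3=blue, 4=yellow, 5=red, 6=blue, 7=green.
That is already a proper 4-coloring.

Yes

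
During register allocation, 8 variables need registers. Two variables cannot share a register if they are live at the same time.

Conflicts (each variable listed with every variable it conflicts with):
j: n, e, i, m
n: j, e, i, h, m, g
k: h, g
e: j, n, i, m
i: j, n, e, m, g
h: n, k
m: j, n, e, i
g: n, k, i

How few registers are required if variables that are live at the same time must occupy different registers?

5

j, n, e, i, m are mutually in conflict, so at least 5 registers are needed.
5 registers suffice: register 1 → {n, k}; register 2 → {i, h}; register 3 → {m, g}; register 4 → {j}; register 5 → {e}. Every pair that conflicts lands in different registers.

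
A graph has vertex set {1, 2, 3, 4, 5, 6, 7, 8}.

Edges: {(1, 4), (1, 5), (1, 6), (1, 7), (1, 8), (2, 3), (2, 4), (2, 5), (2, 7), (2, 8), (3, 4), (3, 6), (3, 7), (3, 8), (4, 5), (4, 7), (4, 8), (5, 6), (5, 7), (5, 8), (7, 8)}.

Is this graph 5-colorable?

Yes

The chromatic number is 5. 1, 4, 5, 7, 8 are pairwise adjacent (a clique of size 5), so at least 5 colors are needed.
5 colors suffice: color a → {4, 6}; color b → {7}; color c → {8}; color d → {3, 5}; color e → {1, 2}.
That is already a proper 5-coloring.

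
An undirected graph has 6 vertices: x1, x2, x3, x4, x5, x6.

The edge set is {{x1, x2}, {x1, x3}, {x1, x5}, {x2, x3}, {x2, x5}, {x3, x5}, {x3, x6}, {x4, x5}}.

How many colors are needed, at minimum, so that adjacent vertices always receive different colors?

4

x1, x2, x3, x5 are pairwise adjacent (a clique of size 4), so at least 4 colors are needed.
One proper 4-coloring: x1=3, x2=4, x3=2, x4=2, x5=1, x6=1. Each edge has distinct colors on its endpoints.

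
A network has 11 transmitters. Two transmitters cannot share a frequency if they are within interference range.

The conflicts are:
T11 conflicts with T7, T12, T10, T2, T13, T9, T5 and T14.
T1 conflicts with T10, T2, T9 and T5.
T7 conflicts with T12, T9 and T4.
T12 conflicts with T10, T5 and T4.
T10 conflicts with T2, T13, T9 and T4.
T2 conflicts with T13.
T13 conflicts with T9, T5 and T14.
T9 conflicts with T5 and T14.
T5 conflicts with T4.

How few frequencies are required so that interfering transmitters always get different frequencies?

4

T11, T10, T2, T13 all conflict with each other, so at least 4 frequencies are needed.
4 frequencies suffice: frequency 1 → {T11, T1, T4}; frequency 2 → {T7, T10, T5, T14}; frequency 3 → {T12, T2, T9}; frequency 4 → {T13}. Every pair that conflicts lands in different frequencies.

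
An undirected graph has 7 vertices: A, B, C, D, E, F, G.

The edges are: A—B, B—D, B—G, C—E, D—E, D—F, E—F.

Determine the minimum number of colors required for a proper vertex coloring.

3

D, E, F are pairwise adjacent, so at least 3 colors are needed.
A valid assignment using 3 colors: A=1, B=2, C=1, D=1, E=2, F=3, G=1. Each edge has distinct colors on its endpoints.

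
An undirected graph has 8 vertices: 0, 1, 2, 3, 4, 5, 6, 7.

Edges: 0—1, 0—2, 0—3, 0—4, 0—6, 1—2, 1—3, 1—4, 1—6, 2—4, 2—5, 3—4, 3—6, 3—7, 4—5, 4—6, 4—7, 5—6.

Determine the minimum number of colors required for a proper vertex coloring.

5

0, 1, 3, 4, 6 form a clique, so at least 5 colors are needed.
5 colors suffice: color red → {4}; color blue → {1, 5, 7}; color green → {2, 3}; color yellow → {0}; color purple → {6}. Each edge has distinct colors on its endpoints.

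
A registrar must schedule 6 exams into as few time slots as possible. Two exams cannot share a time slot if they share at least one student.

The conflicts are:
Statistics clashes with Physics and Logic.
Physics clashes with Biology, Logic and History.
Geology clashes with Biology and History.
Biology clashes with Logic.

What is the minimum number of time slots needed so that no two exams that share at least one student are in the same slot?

3

Physics, Biology, Logic pairwise conflict, so at least 3 time slots are needed.
Using 3 time slots: Statistics=2, Physics=1, Geology=1, Biology=2, Logic=3, History=2. Each listed conflict is separated.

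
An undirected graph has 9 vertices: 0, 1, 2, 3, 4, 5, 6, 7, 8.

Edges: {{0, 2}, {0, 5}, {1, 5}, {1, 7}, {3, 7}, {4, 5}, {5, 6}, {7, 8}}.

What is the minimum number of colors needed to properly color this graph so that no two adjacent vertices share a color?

2

1 and 7 are adjacent, so at least 2 colors are needed.
2 colors suffice: 0=blue, 1=blue, 2=red, 3=blue, 4=blue, 5=red, 6=blue, 7=red, 8=blue. No two adjacent vertices share a color.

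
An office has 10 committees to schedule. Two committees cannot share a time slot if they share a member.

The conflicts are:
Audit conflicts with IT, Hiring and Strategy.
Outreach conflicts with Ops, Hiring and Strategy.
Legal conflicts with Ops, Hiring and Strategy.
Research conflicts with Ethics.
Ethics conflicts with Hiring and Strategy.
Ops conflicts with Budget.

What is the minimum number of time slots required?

2

Audit and Strategy conflict, so at least 2 time slots are needed.
Using 2 time slots: Audit=2, Outreach=2, IT=1, Legal=2, Research=1, Ethics=2, Ops=1, Hiring=1, Budget=2, Strategy=1. Every pair that conflicts lands in different time slots.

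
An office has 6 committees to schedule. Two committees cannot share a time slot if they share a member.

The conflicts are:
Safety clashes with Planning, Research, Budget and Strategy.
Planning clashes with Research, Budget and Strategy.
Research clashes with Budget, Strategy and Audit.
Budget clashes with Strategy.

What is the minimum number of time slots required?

Safety, Planning, Research, Budget, Strategy pairwise conflict, so at least 5 time slots are needed.
5 time slots suffice: time slot 1 → {Research}; time slot 2 → {Safety, Audit}; time slot 3 → {Strategy}; time slot 4 → {Budget}; time slot 5 → {Planning}. Each listed conflict is separated.

5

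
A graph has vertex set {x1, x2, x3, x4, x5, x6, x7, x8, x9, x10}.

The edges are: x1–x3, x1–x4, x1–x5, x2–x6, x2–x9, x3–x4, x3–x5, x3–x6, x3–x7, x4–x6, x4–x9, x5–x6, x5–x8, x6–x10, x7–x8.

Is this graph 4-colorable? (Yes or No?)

Yes

The chromatic number is 3. x1, x3, x4 are pairwise adjacent, so at least 3 colors are needed.
A valid assignment using 3 colors: x1=red, x2=blue, x3=blue, x4=green, x5=green, x6=red, x7=green, x8=red, x9=red, x10=blue.
Since 4 ≥ 3, a proper 4-coloring certainly exists.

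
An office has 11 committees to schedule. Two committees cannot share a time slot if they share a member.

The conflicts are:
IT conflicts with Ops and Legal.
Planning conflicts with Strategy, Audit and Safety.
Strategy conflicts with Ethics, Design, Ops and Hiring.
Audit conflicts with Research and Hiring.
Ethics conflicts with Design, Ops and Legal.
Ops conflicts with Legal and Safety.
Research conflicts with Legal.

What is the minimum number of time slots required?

IT, Ops, Legal pairwise conflict, so at least 3 time slots are needed.
A valid assignment using 3 time slots: IT=3, Planning=2, Strategy=1, Audit=1, Ethics=3, Design=2, Ops=2, Research=2, Legal=1, Hiring=2, Safety=1. Each listed conflict is separated.

3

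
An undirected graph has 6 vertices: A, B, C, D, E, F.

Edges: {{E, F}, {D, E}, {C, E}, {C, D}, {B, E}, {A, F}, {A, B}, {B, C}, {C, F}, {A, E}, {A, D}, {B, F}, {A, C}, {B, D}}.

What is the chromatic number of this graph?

A, B, C, D, E are mutually adjacent (a clique of size 5), so at least 5 colors are needed.
A valid assignment using 5 colors: A=1, B=4, C=2, D=5, E=3, F=5. No two adjacent vertices share a color.

5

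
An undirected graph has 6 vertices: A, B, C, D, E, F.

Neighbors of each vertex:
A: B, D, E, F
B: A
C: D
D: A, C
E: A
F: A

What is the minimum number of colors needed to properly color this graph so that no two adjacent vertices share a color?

2

A and E are adjacent, so at least 2 colors are needed.
2 colors suffice: color 1 → {A, C}; color 2 → {B, D, E, F}. Every edge joins two different colors.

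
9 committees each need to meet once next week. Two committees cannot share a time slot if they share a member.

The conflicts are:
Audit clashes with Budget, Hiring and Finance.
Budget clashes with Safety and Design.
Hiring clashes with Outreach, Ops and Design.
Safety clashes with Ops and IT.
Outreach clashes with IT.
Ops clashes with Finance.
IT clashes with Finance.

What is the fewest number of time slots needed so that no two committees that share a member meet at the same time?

The cycle Hiring-Design-Budget-Safety-Ops-Hiring has odd length 5, so it cannot be 2-colored; at least 3 time slots are needed.
A valid assignment using 3 time slots: Audit=2, Budget=1, Hiring=1, Safety=3, Outreach=3, Ops=2, IT=2, Design=2, Finance=1. Every pair that conflicts lands in different time slots.

3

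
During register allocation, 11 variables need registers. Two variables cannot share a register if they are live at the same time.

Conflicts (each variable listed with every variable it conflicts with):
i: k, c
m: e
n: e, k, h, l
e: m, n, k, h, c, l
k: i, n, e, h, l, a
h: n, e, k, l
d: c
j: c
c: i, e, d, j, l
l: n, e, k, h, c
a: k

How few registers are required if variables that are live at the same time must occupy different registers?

5

n, e, k, h, l all conflict with each other, so at least 5 registers are needed.
Using 5 registers: i=2, m=1, n=5, e=2, k=1, h=4, d=2, j=2, c=1, l=3, a=2. Every pair that conflicts lands in different registers.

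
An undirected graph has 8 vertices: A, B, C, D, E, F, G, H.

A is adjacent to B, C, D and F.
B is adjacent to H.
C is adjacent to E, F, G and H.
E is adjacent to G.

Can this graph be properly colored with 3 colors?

The chromatic number is 3. C, E, G are pairwise adjacent, so at least 3 colors are needed.
One proper 3-coloring: A=2, B=1, C=1, D=1, E=2, F=3, G=3, H=2.
That is already a proper 3-coloring.

Yes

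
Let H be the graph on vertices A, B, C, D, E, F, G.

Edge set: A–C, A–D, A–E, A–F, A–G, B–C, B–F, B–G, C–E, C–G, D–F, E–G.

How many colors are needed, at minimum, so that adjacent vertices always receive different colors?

4

A, C, E, G are mutually adjacent (a clique of size 4), so at least 4 colors are needed.
4 colors suffice: color 1 → {A, B}; color 2 → {F, G}; color 3 → {C, D}; color 4 → {E}. No two adjacent vertices share a color.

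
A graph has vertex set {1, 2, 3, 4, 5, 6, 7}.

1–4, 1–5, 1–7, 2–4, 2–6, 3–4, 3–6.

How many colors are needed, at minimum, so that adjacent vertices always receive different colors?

3 and 6 are adjacent, so at least 2 colors are needed.
2 colors suffice: color red → {1, 2, 3}; color blue → {4, 5, 6, 7}. Each edge has distinct colors on its endpoints.

2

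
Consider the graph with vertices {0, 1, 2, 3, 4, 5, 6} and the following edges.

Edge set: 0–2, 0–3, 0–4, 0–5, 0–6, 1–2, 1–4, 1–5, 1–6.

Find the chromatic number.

0 and 3 are adjacent, so at least 2 colors are needed.
2 colors suffice: color red → {0, 1}; color blue → {2, 3, 4, 5, 6}. No two adjacent vertices share a color.

2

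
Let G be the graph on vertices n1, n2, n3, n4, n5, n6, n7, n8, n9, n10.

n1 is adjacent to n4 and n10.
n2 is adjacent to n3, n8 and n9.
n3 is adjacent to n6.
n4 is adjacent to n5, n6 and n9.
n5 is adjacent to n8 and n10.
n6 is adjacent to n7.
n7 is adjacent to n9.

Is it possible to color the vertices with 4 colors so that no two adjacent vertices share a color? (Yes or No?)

The chromatic number is 3. The cycle n6-n4-n9-n2-n3-n6 has odd length 5, so it cannot be 2-colored; at least 3 colors are needed.
3 colors suffice: color R → {n2, n4, n7, n10}; color B → {n1, n5, n6, n9}; color G → {n3, n8}.
Since 4 ≥ 3, a proper 4-coloring certainly exists.

Yes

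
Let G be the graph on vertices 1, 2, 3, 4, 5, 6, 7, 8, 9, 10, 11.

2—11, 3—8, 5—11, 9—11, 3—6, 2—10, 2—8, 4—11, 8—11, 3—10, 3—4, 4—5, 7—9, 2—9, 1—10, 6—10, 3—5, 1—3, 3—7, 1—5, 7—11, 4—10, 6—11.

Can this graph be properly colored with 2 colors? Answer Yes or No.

No

4, 5, 11 are pairwise adjacent, so at least 3 colors are needed.
So 2 colors are not enough.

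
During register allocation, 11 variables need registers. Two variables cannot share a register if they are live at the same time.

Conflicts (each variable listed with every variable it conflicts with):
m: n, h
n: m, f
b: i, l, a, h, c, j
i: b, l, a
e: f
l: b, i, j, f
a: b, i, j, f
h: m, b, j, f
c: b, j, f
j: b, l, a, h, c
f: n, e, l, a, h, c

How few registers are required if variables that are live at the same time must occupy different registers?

3

b, c, j all conflict with each other, so at least 3 registers are needed.
3 registers suffice: m=1, n=2, b=1, i=2, e=2, l=3, a=3, h=3, c=3, j=2, f=1. Each listed conflict is separated.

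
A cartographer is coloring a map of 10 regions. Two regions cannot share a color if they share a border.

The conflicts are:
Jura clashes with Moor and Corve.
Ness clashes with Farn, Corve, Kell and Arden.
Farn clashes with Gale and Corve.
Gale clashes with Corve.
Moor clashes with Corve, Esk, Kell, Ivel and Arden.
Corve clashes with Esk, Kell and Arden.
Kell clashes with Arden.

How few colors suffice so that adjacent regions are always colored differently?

4

Moor, Corve, Kell, Arden pairwise conflict, so at least 4 colors are needed.
One proper 4-coloring: Jura=3, Ness=2, Farn=3, Gale=2, Moor=2, Corve=1, Esk=3, Kell=4, Ivel=1, Arden=3. Every pair that conflicts lands in different colors.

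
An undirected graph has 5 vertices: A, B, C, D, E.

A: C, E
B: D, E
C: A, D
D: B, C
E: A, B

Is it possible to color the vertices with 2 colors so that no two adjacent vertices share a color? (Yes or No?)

The cycle B-E-A-C-D-B has odd length 5, so it cannot be 2-colored; at least 3 colors are needed.
So 2 colors are not enough.

No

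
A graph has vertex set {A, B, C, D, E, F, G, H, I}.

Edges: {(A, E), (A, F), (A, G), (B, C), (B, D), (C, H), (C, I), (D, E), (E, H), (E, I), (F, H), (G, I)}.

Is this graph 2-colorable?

No

The cycle C-I-E-D-B-C has odd length 5, so it cannot be 2-colored; at least 3 colors are needed.
So 2 colors are not enough.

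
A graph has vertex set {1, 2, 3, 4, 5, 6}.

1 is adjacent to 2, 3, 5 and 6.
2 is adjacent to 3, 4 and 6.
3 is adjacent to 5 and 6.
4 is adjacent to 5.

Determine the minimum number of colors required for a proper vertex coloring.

4

1, 2, 3, 6 are mutually adjacent (a clique of size 4), so at least 4 colors are needed.
4 colors suffice: color a → {1, 4}; color b → {2, 5}; color c → {3}; color d → {6}. No two adjacent vertices share a color.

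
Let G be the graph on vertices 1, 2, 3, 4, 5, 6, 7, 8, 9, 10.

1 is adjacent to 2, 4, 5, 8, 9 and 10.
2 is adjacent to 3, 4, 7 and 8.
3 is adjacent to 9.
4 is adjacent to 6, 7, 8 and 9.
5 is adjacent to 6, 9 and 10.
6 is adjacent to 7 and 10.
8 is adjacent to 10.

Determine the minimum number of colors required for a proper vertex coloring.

1, 2, 4, 8 are mutually adjacent (a clique of size 4), so at least 4 colors are needed.
One proper 4-coloring: 1=a, 2=c, 3=a, 4=b, 5=d, 6=a, 7=d, 8=d, 9=c, 10=b. Each edge has distinct colors on its endpoints.

4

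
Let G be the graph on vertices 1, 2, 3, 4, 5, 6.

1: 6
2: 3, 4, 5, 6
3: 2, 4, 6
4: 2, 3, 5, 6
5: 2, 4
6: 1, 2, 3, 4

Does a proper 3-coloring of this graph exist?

2, 3, 4, 6 form a clique, so at least 4 colors are needed.
So 3 colors are not enough.

No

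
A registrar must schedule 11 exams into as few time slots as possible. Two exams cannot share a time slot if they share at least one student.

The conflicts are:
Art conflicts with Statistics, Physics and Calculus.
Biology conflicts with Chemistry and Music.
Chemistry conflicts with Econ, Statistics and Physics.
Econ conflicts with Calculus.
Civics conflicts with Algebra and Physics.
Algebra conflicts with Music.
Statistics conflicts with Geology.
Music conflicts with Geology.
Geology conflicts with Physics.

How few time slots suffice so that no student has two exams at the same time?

The cycle Geology-Music-Biology-Chemistry-Statistics-Geology has odd length 5, so it cannot be 2-colored; at least 3 time slots are needed.
Using 3 time slots: Art=1, Biology=3, Chemistry=1, Econ=3, Civics=3, Algebra=1, Statistics=2, Music=2, Geology=1, Physics=2, Calculus=2. Every pair that conflicts lands in different time slots.

3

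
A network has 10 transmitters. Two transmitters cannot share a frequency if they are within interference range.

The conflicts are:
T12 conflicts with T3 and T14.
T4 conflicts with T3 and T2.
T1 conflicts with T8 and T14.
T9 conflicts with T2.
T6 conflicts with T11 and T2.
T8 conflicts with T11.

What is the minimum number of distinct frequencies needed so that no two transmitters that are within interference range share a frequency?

The cycle T14-T12-T3-T4-T2-T6-T11-T8-T1-T14 has odd length 9, so it cannot be 2-colored; at least 3 frequencies are needed.
3 frequencies suffice: frequency 1 → {T1, T3, T11, T2}; frequency 2 → {T12, T4, T9, T6, T8}; frequency 3 → {T14}. Each listed conflict is separated.

3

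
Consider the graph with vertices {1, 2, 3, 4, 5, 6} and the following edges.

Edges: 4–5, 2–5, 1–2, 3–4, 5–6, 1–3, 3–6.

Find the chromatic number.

The cycle 3-1-2-5-6-3 has odd length 5, so it cannot be 2-colored; at least 3 colors are needed.
3 colors suffice: 1=c, 2=b, 3=a, 4=b, 5=a, 6=b. Every edge joins two different colors.

3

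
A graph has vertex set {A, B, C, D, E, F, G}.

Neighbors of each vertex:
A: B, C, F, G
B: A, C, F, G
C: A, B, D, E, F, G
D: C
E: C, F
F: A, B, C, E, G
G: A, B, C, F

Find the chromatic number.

A, B, C, F, G are pairwise adjacent (a clique of size 5), so at least 5 colors are needed.
A valid assignment using 5 colors: A=4, B=5, C=1, D=2, E=3, F=2, G=3. Each edge has distinct colors on its endpoints.

5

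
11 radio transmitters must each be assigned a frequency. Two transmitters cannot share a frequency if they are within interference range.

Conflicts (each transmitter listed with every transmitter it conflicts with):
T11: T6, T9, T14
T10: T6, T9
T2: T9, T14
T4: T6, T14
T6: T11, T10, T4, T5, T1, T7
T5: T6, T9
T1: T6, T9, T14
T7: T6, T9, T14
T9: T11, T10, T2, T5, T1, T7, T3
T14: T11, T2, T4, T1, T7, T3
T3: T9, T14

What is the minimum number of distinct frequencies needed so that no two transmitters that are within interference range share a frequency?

T14 and T3 conflict, so at least 2 frequencies are needed.
2 frequencies suffice: frequency 1 → {T6, T9, T14}; frequency 2 → {T11, T10, T2, T4, T5, T1, T7, T3}. Each listed conflict is separated.

2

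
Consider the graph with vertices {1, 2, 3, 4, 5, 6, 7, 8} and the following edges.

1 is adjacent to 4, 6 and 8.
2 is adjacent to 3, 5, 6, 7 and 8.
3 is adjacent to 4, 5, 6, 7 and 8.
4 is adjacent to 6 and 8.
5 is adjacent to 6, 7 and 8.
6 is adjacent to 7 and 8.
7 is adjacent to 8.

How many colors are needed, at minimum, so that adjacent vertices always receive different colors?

2, 3, 5, 6, 7, 8 form a clique, so at least 6 colors are needed.
6 colors suffice: color a → {6}; color b → {8}; color c → {1, 3}; color d → {4, 5}; color e → {7}; color f → {2}. Every edge joins two different colors.

6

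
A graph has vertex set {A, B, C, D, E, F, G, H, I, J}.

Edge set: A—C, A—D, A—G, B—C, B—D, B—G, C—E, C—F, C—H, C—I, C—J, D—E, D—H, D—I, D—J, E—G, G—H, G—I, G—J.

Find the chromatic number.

C and F are adjacent, so at least 2 colors are needed.
2 colors suffice: A=2, B=2, C=1, D=1, E=2, F=2, G=1, H=2, I=2, J=2. Each edge has distinct colors on its endpoints.

2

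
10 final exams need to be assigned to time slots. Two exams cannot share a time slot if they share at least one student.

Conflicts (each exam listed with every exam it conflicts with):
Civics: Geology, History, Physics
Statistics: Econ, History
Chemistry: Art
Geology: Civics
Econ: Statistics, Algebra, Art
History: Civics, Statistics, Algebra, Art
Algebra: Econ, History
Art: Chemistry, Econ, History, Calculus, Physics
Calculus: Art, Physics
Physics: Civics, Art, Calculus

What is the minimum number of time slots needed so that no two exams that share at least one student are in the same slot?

3

Art, Calculus, Physics all conflict with each other, so at least 3 time slots are needed.
Using 3 time slots: Civics=1, Statistics=1, Chemistry=2, Geology=2, Econ=2, History=2, Algebra=1, Art=1, Calculus=3, Physics=2. Every pair that conflicts lands in different time slots.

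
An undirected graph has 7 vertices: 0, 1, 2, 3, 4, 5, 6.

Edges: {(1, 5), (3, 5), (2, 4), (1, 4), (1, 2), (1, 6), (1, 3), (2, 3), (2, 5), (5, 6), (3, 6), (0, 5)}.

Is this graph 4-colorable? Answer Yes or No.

The chromatic number is 4. 1, 2, 3, 5 form a clique, so at least 4 colors are needed.
4 colors suffice: 0=red, 1=red, 2=yellow, 3=green, 4=blue, 5=blue, 6=yellow.
That is already a proper 4-coloring.

Yes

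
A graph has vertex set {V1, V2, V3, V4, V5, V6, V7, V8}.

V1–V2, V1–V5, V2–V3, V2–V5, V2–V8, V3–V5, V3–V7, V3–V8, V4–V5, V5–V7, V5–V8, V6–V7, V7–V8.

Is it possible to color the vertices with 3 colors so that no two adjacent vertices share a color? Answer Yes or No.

No

V3, V5, V7, V8 are mutually adjacent (a clique of size 4), so at least 4 colors are needed.
So 3 colors are not enough.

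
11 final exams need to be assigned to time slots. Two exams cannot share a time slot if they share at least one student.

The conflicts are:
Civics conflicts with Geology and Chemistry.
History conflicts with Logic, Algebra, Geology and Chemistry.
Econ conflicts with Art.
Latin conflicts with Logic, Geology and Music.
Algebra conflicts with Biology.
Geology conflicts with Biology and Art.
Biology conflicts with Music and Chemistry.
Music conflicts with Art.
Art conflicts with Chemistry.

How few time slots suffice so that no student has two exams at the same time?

Econ and Art conflict, so at least 2 time slots are needed.
2 time slots suffice: time slot 1 → {Econ, Logic, Algebra, Geology, Music, Chemistry}; time slot 2 → {Civics, History, Latin, Biology, Art}. Every pair that conflicts lands in different time slots.

2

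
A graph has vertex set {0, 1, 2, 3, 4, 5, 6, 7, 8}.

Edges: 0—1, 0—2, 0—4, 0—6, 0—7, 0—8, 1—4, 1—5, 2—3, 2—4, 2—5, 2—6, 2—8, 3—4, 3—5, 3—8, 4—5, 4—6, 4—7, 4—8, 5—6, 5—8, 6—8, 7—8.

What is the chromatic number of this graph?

2, 3, 4, 5, 8 form a clique, so at least 5 colors are needed.
5 colors suffice: color a → {4}; color b → {1, 8}; color c → {0, 5}; color d → {2, 7}; color e → {3, 6}. No two adjacent vertices share a color.

5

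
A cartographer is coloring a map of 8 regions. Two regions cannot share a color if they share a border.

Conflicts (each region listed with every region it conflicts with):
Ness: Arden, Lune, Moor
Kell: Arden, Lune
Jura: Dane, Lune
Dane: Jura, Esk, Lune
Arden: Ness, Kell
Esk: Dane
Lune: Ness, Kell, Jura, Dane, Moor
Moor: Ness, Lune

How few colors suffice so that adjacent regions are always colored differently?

3

Ness, Lune, Moor pairwise conflict, so at least 3 colors are needed.
One proper 3-coloring: Ness=2, Kell=2, Jura=3, Dane=2, Arden=1, Esk=1, Lune=1, Moor=3. Each listed conflict is separated.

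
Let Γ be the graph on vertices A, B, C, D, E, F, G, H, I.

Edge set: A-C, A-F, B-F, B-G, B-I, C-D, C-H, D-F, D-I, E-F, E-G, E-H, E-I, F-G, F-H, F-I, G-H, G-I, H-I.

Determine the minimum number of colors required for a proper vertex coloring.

E, F, G, H, I are mutually adjacent (a clique of size 5), so at least 5 colors are needed.
5 colors suffice: color red → {C, F}; color blue → {A, I}; color green → {D, G}; color yellow → {B, H}; color purple → {E}. Each edge has distinct colors on its endpoints.

5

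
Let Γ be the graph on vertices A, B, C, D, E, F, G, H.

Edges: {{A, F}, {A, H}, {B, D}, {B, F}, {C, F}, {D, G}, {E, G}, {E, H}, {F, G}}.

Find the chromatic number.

3

The cycle G-F-A-H-E-G has odd length 5, so it cannot be 2-colored; at least 3 colors are needed.
A valid assignment using 3 colors: A=blue, B=blue, C=blue, D=red, E=red, F=red, G=blue, H=green. No two adjacent vertices share a color.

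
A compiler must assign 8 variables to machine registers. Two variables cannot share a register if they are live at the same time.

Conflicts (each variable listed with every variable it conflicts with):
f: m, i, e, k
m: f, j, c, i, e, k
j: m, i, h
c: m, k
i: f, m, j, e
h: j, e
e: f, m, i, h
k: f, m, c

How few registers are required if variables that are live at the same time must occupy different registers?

4

f, m, i, e are mutually in conflict, so at least 4 registers are needed.
A valid assignment using 4 registers: f=2, m=1, j=2, c=2, i=4, h=1, e=3, k=3. Each listed conflict is separated.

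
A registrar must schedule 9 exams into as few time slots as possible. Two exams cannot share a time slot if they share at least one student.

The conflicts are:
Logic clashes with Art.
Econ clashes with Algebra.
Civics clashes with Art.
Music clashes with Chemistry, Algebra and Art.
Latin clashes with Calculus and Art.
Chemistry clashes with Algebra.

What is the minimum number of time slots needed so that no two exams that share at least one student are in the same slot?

Music, Chemistry, Algebra are mutually in conflict, so at least 3 time slots are needed.
3 time slots suffice: time slot 1 → {Calculus, Algebra, Art}; time slot 2 → {Logic, Econ, Civics, Music, Latin}; time slot 3 → {Chemistry}. No two conflicting exams share a time slot.

3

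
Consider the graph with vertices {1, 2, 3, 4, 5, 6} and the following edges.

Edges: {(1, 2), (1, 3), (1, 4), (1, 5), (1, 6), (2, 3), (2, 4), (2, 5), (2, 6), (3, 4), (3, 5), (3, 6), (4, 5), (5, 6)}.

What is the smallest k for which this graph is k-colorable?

5

1, 2, 3, 5, 6 are pairwise adjacent (a clique of size 5), so at least 5 colors are needed.
5 colors suffice: color a → {5}; color b → {2}; color c → {3}; color d → {1}; color e → {4, 6}. Each edge has distinct colors on its endpoints.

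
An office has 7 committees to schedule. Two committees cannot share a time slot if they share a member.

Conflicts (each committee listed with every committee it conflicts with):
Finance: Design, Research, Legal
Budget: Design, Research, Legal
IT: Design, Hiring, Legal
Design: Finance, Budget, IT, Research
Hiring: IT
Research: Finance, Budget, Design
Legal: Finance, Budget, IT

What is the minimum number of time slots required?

Finance, Design, Research are mutually in conflict, so at least 3 time slots are needed.
A valid assignment using 3 time slots: Finance=2, Budget=2, IT=2, Design=1, Hiring=1, Research=3, Legal=1. Each listed conflict is separated.

3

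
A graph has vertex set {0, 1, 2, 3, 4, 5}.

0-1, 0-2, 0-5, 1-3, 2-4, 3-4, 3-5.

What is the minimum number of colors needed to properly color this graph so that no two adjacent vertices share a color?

The cycle 4-2-0-1-3-4 has odd length 5, so it cannot be 2-colored; at least 3 colors are needed.
One proper 3-coloring: 0=red, 1=blue, 2=blue, 3=red, 4=green, 5=blue. Every edge joins two different colors.

3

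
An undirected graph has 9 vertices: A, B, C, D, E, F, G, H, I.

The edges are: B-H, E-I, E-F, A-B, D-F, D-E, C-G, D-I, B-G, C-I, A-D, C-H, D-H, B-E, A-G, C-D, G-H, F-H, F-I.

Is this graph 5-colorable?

The chromatic number is 4. D, E, F, I are mutually adjacent (a clique of size 4), so at least 4 colors are needed.
4 colors suffice: color 1 → {D, G}; color 2 → {A, E, H}; color 3 → {B, C, F}; color 4 → {I}.
Since 5 ≥ 4, a proper 5-coloring certainly exists.

Yes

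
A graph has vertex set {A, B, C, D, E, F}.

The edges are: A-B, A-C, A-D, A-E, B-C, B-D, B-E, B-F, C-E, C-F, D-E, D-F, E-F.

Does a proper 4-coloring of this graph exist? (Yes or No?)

The chromatic number is 4. B, D, E, F are mutually adjacent (a clique of size 4), so at least 4 colors are needed.
4 colors suffice: color 1 → {B}; color 2 → {E}; color 3 → {A, F}; color 4 → {C, D}.
That is already a proper 4-coloring.

Yes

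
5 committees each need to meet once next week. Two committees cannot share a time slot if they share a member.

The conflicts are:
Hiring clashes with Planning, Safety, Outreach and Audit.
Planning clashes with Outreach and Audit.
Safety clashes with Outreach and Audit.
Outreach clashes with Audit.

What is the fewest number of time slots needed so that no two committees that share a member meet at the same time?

Hiring, Planning, Outreach, Audit pairwise conflict, so at least 4 time slots are needed.
4 time slots suffice: time slot 1 → {Hiring}; time slot 2 → {Outreach}; time slot 3 → {Audit}; time slot 4 → {Planning, Safety}. Every pair that conflicts lands in different time slots.

4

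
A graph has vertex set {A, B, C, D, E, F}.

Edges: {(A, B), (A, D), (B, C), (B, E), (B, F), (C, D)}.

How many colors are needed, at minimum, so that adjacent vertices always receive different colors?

2

C and D are adjacent, so at least 2 colors are needed.
One proper 2-coloring: A=2, B=1, C=2, D=1, E=2, F=2. No two adjacent vertices share a color.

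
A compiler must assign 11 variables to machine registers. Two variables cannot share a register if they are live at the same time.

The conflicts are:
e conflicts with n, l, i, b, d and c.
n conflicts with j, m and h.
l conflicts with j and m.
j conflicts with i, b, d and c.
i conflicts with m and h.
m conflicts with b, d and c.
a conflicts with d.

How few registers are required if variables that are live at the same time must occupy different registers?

n and h conflict, so at least 2 registers are needed.
2 registers suffice: register 1 → {e, j, m, h, a}; register 2 → {n, l, i, b, d, c}. Every pair that conflicts lands in different registers.

2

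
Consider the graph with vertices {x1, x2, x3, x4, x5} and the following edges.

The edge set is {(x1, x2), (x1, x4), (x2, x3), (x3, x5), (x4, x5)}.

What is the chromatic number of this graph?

The cycle x1-x2-x3-x5-x4-x1 has odd length 5, so it cannot be 2-colored; at least 3 colors are needed.
A valid assignment using 3 colors: x1=green, x2=blue, x3=red, x4=red, x5=blue. No two adjacent vertices share a color.

3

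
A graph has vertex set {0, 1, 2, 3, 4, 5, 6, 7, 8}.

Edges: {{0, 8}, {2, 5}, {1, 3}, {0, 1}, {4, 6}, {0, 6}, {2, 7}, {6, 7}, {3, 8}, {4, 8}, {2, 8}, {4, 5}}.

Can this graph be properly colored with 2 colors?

No

The cycle 7-6-0-8-2-7 has odd length 5, so it cannot be 2-colored; at least 3 colors are needed.
So 2 colors are not enough.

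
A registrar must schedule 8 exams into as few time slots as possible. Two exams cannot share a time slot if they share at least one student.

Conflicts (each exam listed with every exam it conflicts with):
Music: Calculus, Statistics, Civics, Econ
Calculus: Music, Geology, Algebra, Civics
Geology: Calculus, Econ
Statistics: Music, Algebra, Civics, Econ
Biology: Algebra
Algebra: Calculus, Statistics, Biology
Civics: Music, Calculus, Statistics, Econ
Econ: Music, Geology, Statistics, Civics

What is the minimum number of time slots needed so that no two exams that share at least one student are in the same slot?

4

Music, Statistics, Civics, Econ all conflict with each other, so at least 4 time slots are needed.
4 time slots suffice: time slot 1 → {Calculus, Statistics, Biology}; time slot 2 → {Music, Geology, Algebra}; time slot 3 → {Econ}; time slot 4 → {Civics}. No two conflicting exams share a time slot.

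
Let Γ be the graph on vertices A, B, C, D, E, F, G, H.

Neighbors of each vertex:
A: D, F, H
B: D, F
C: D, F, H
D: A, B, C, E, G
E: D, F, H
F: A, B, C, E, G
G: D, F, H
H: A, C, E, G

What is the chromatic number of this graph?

B and D are adjacent, so at least 2 colors are needed.
2 colors suffice: A=2, B=2, C=2, D=1, E=2, F=1, G=2, H=1. Each edge has distinct colors on its endpoints.

2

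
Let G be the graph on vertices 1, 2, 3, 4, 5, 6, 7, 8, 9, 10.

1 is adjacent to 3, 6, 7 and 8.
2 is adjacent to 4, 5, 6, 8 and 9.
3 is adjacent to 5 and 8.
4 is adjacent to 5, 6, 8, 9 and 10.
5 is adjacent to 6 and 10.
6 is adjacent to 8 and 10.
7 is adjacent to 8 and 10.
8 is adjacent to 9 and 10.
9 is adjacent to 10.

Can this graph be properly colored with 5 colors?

The chromatic number is 4. 2, 4, 6, 8 are pairwise adjacent (a clique of size 4), so at least 4 colors are needed.
One proper 4-coloring: 1=green, 2=yellow, 3=blue, 4=green, 5=red, 6=blue, 7=blue, 8=red, 9=blue, 10=yellow.
Since 5 ≥ 4, a proper 5-coloring certainly exists.

Yes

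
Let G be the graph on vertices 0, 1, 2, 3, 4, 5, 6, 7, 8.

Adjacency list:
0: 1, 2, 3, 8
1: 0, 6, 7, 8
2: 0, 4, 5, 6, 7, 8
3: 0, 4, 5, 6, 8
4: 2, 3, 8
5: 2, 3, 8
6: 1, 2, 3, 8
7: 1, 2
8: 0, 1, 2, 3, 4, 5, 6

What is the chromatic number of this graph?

3

3, 5, 8 form a triangle, so at least 3 colors are needed.
3 colors suffice: color red → {7, 8}; color blue → {1, 2, 3}; color green → {0, 4, 5, 6}. No two adjacent vertices share a color.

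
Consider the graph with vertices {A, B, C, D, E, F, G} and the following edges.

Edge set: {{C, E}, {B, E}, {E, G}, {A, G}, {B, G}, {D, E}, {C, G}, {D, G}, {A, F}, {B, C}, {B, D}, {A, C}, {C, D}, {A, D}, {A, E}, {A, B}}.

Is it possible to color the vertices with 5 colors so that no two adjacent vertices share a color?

No

A, B, C, D, E, G form a clique, so at least 6 colors are needed.
So 5 colors are not enough.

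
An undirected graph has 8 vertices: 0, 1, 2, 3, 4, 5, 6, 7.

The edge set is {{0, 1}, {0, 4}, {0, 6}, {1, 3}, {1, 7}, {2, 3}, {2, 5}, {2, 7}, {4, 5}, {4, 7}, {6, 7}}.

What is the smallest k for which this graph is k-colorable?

2

0 and 6 are adjacent, so at least 2 colors are needed.
2 colors suffice: 0=a, 1=b, 2=b, 3=a, 4=b, 5=a, 6=b, 7=a. Every edge joins two different colors.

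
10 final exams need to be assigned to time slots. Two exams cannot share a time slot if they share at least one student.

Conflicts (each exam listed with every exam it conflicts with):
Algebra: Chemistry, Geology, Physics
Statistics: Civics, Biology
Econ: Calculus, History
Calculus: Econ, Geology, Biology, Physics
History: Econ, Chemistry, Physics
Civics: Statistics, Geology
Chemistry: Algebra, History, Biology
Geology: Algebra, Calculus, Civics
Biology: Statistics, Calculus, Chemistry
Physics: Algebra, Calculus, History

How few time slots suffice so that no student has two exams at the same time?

3

The cycle Calculus-Geology-Civics-Statistics-Biology-Calculus has odd length 5, so it cannot be 2-colored; at least 3 time slots are needed.
Using 3 time slots: Algebra=1, Statistics=3, Econ=2, Calculus=1, History=1, Civics=1, Chemistry=3, Geology=2, Biology=2, Physics=2. No two conflicting exams share a time slot.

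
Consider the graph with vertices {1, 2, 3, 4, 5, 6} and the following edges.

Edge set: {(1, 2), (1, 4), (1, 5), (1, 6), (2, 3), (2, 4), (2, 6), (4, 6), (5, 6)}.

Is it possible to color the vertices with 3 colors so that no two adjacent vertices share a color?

1, 2, 4, 6 form a clique, so at least 4 colors are needed.
So 3 colors are not enough.

No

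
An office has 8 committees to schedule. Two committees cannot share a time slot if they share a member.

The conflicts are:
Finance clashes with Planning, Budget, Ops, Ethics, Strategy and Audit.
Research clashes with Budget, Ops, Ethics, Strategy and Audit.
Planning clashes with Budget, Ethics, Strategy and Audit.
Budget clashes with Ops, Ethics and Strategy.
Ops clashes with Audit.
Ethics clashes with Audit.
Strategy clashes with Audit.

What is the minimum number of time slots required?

4

Finance, Planning, Budget, Ethics pairwise conflict, so at least 4 time slots are needed.
4 time slots suffice: Finance=2, Research=2, Planning=3, Budget=1, Ops=3, Ethics=4, Strategy=4, Audit=1. No two conflicting committees share a time slot.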